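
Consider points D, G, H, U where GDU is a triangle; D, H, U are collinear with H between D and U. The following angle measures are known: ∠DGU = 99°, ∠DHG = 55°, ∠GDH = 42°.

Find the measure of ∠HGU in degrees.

∠HGU = 16°

1. ∠GHU = 125°  [linear pair at H on DU]
2. ∠GDU = 42°  [H on ray DU]
3. ∠DUG = 39°  [△GDU]
4. ∠GUH = 39°  [H on ray UD]
5. ∠HGU = 16°  [△GHU]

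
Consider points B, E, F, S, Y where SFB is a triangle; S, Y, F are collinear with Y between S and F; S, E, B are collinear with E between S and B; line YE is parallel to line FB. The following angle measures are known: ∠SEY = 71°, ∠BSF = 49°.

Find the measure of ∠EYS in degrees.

∠EYS = 60°

1. ∠FBS = 71°  [YE∥FB, corresponding at E]
2. ∠BFS = 60°  [△SFB]
3. ∠EYS = 60°  [YE∥FB, corresponding at Y]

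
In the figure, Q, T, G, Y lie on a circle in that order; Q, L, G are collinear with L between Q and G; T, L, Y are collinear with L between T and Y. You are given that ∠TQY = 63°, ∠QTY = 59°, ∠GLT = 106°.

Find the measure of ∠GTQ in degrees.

1. ∠QYT = 58°  [△QTY]
2. ∠QLT = 74°  [linear pair at L on QG]
3. ∠QGT = 58°  [same arc QT]
4. ∠GQT = 47°  [△QLT]
5. ∠GTQ = 75°  [△QTG]

∠GTQ = 75°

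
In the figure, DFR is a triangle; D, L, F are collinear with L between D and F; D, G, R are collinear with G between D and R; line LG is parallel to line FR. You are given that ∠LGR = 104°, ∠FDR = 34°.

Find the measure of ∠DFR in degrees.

1. ∠DGL = 76°  [linear pair at G on DR]
2. ∠GDL = 34°  [L on DF, G on DR]
3. ∠DLG = 70°  [△DLG]
4. ∠DFR = 70°  [LG∥FR, corresponding at L]

∠DFR = 70°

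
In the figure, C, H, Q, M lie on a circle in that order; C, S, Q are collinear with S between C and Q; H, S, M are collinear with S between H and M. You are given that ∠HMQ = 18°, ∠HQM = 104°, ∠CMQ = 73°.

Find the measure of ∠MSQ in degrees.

1. ∠MHQ = 58°  [△HQM]
2. ∠MCQ = 58°  [same arc QM]
3. ∠CQM = 49°  [△CQM]
4. ∠MSQ = 113°  [△QSM]

∠MSQ = 113°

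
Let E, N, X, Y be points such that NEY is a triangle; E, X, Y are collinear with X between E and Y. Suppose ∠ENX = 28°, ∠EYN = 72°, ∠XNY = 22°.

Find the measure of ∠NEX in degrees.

1. ∠NYX = 72°  [X on ray YE]
2. ∠NXY = 86°  [△NXY]
3. ∠EXN = 94°  [linear pair at X on EY]
4. ∠NEX = 58°  [△NEX]

∠NEX = 58°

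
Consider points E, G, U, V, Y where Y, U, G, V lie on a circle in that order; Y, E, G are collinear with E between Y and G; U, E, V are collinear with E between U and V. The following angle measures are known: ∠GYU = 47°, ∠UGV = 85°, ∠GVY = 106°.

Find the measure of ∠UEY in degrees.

1. ∠GVU = 47°  [same arc UG]
2. ∠GUV = 48°  [△UGV]
3. ∠GUY = 74°  [cyclic YUGV, opposite ∠U+∠V]
4. ∠UGY = 59°  [△YUG]
5. ∠GEU = 73°  [△UEG]
6. ∠UEY = 107°  [linear pair at E on YG]

∠UEY = 107°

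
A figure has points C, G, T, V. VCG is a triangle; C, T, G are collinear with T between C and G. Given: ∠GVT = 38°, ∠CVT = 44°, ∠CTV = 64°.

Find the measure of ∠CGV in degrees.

1. ∠GTV = 116°  [linear pair at T on CG]
2. ∠TGV = 26°  [△VTG]
3. ∠CGV = 26°  [T on ray GC]

∠CGV = 26°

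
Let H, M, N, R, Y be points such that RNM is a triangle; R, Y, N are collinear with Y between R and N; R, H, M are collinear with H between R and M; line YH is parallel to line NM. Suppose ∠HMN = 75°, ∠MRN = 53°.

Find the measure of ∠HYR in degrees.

∠HYR = 52°

1. ∠NMR = 75°  [H on ray MR]
2. ∠MNR = 52°  [△RNM]
3. ∠HYR = 52°  [YH∥NM, corresponding at Y]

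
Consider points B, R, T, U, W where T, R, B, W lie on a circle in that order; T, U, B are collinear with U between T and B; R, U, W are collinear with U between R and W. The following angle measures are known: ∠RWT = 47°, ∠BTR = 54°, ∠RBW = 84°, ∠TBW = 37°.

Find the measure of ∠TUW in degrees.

∠TUW = 91°

1. ∠BWR = 54°  [same arc RB]
2. ∠BUW = 89°  [△BUW]
3. ∠TUW = 91°  [linear pair at U on TB]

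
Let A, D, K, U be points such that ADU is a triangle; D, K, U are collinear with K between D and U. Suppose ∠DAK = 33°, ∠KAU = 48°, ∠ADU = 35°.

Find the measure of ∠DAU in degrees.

∠DAU = 81°

1. ∠ADK = 35°  [K on ray DU]
2. ∠AKD = 112°  [△ADK]
3. ∠AKU = 68°  [linear pair at K on DU]
4. ∠AUK = 64°  [△AKU]
5. ∠AUD = 64°  [K on ray UD]
6. ∠DAU = 81°  [△ADU]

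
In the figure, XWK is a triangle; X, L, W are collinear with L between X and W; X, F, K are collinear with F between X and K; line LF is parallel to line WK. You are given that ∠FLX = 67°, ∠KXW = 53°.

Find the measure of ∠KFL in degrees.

∠KFL = 120°

1. ∠KWX = 67°  [LF∥WK, corresponding at L]
2. ∠WKX = 60°  [△XWK]
3. ∠LFX = 60°  [LF∥WK, corresponding at F]
4. ∠KFL = 120°  [linear pair at F on XK]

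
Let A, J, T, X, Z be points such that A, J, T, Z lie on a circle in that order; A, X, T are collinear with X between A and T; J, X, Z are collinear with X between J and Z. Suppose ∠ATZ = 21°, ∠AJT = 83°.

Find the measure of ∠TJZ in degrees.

1. ∠AZT = 97°  [cyclic AJTZ, opposite ∠J+∠Z]
2. ∠TAZ = 62°  [△ATZ]
3. ∠TJZ = 62°  [same arc TZ]

∠TJZ = 62°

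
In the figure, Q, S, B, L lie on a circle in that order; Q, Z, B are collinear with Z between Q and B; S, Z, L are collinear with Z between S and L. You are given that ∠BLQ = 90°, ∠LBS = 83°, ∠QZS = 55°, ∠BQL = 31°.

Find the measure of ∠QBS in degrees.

1. ∠BZS = 125°  [linear pair at Z on QB]
2. ∠BSL = 31°  [same arc BL]
3. ∠QBS = 24°  [△SZB]

∠QBS = 24°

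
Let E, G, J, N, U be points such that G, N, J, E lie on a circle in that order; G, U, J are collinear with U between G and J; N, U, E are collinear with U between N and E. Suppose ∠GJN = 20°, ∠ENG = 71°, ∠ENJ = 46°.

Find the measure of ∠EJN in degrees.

1. ∠GEN = 20°  [same arc GN]
2. ∠EGN = 89°  [△GNE]
3. ∠EJN = 91°  [cyclic GNJE, opposite ∠G+∠J]

∠EJN = 91°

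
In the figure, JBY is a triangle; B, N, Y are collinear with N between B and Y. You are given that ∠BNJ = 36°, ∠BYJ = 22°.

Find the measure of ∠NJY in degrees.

1. ∠JNY = 144°  [linear pair at N on BY]
2. ∠JYN = 22°  [N on ray YB]
3. ∠NJY = 14°  [△JNY]

∠NJY = 14°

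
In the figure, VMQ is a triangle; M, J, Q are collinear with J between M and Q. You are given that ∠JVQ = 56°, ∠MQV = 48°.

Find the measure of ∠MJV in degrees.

1. ∠JQV = 48°  [J on ray QM]
2. ∠QJV = 76°  [△VJQ]
3. ∠MJV = 104°  [linear pair at J on MQ]

∠MJV = 104°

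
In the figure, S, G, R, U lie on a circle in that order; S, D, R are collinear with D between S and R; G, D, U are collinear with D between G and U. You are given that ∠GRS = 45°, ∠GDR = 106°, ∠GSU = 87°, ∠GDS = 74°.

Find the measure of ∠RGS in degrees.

∠RGS = 77°

1. ∠GUS = 45°  [same arc SG]
2. ∠SGU = 48°  [△SGU]
3. ∠GSR = 58°  [△SDG]
4. ∠RGS = 77°  [△SGR]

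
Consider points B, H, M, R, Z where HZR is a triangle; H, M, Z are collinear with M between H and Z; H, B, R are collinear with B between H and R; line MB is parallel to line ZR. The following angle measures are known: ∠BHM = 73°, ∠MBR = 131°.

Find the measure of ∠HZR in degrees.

∠HZR = 58°

1. ∠HBM = 49°  [linear pair at B on HR]
2. ∠BMH = 58°  [△HMB]
3. ∠HZR = 58°  [MB∥ZR, corresponding at M]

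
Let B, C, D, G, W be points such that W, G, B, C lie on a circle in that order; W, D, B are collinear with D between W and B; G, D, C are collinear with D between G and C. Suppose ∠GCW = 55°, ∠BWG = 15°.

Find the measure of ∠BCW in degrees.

∠BCW = 70°

1. ∠GBW = 55°  [same arc WG]
2. ∠BGW = 110°  [△WGB]
3. ∠BCW = 70°  [cyclic WGBC, opposite ∠G+∠C]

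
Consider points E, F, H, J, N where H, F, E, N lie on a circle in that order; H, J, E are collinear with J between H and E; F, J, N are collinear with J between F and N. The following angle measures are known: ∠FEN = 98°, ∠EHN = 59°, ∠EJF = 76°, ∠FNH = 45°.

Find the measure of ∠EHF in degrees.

∠EHF = 23°

1. ∠FHN = 82°  [cyclic HFEN, opposite ∠H+∠E]
2. ∠FJH = 104°  [linear pair at J on HE]
3. ∠HFN = 53°  [△HFN]
4. ∠EHF = 23°  [△HJF]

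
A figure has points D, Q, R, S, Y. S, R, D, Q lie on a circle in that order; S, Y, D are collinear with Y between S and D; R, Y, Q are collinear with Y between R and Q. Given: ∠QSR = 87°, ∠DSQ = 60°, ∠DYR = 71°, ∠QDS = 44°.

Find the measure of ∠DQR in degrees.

∠DQR = 27°

1. ∠QDR = 93°  [cyclic SRDQ, opposite ∠S+∠D]
2. ∠DRQ = 60°  [same arc DQ]
3. ∠DQR = 27°  [△RDQ]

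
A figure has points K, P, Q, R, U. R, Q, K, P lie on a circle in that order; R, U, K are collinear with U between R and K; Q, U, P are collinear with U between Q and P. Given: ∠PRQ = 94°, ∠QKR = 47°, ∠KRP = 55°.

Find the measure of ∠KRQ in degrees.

1. ∠PKQ = 86°  [cyclic RQKP, opposite ∠R+∠K]
2. ∠KQP = 55°  [same arc KP]
3. ∠KPQ = 39°  [△QKP]
4. ∠KRQ = 39°  [same arc QK]

∠KRQ = 39°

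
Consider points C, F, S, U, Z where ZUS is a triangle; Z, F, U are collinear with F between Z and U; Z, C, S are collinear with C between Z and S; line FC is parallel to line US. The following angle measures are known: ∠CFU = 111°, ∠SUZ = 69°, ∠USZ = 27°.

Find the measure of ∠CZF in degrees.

∠CZF = 84°

1. ∠CFZ = 69°  [linear pair at F on ZU]
2. ∠FCZ = 27°  [FC∥US, corresponding at C]
3. ∠CZF = 84°  [△ZFC]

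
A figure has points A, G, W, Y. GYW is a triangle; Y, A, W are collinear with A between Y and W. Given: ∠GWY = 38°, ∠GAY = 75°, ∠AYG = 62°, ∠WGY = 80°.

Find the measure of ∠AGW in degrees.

∠AGW = 37°

1. ∠AWG = 38°  [A on ray WY]
2. ∠GAW = 105°  [linear pair at A on YW]
3. ∠AGW = 37°  [△GAW]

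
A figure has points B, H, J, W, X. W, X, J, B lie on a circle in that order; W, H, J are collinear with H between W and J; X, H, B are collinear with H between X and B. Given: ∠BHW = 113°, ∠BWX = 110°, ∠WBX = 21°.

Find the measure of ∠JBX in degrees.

1. ∠JHX = 113°  [vertical angles at H]
2. ∠BJX = 70°  [cyclic WXJB, opposite ∠W+∠J]
3. ∠WJX = 21°  [same arc WX]
4. ∠BXJ = 46°  [△XHJ]
5. ∠JBX = 64°  [△XJB]

∠JBX = 64°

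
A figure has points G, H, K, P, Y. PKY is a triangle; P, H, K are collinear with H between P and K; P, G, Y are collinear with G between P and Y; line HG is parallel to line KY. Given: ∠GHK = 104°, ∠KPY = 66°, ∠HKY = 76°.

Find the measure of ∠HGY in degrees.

∠HGY = 142°

1. ∠GHP = 76°  [linear pair at H on PK]
2. ∠GPH = 66°  [H on PK, G on PY]
3. ∠HGP = 38°  [△PHG]
4. ∠HGY = 142°  [linear pair at G on PY]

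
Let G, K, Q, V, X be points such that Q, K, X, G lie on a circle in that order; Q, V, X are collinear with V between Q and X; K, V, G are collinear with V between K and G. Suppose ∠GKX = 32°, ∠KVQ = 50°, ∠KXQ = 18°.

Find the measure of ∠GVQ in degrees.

∠GVQ = 130°

1. ∠GQX = 32°  [same arc XG]
2. ∠KGQ = 18°  [same arc QK]
3. ∠GVQ = 130°  [△QVG]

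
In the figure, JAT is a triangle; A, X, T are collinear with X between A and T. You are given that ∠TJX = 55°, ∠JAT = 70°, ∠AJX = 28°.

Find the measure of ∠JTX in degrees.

∠JTX = 27°

1. ∠JAX = 70°  [X on ray AT]
2. ∠AXJ = 82°  [△JAX]
3. ∠JXT = 98°  [linear pair at X on AT]
4. ∠JTX = 27°  [△JXT]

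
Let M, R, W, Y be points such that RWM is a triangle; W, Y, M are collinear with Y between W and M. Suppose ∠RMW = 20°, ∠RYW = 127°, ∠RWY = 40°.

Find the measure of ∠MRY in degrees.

∠MRY = 107°

1. ∠RMY = 20°  [Y on ray MW]
2. ∠MYR = 53°  [linear pair at Y on WM]
3. ∠MRY = 107°  [△RYM]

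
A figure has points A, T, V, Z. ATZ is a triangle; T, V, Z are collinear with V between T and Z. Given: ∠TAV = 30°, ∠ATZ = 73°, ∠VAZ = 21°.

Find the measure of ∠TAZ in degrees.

1. ∠ATV = 73°  [V on ray TZ]
2. ∠AVT = 77°  [△ATV]
3. ∠AVZ = 103°  [linear pair at V on TZ]
4. ∠AZV = 56°  [△AVZ]
5. ∠AZT = 56°  [V on ray ZT]
6. ∠TAZ = 51°  [△ATZ]

∠TAZ = 51°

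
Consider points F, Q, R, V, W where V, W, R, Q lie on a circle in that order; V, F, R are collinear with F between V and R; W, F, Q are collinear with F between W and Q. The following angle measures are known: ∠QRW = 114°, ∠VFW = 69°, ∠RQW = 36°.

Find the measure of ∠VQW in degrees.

∠VQW = 39°

1. ∠QWR = 30°  [△WRQ]
2. ∠QFR = 69°  [vertical angles at F]
3. ∠QVR = 30°  [same arc RQ]
4. ∠QFV = 111°  [linear pair at F on VR]
5. ∠VQW = 39°  [△VFQ]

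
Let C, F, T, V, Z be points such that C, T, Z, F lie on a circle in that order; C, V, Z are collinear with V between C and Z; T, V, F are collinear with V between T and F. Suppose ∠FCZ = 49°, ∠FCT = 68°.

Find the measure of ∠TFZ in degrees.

∠TFZ = 19°

1. ∠FTZ = 49°  [same arc ZF]
2. ∠FZT = 112°  [cyclic CTZF, opposite ∠C+∠Z]
3. ∠TFZ = 19°  [△TZF]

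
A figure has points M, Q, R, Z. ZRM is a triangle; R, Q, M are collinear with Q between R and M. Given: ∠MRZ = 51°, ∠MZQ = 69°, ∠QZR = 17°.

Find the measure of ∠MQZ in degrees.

∠MQZ = 68°

1. ∠QRZ = 51°  [Q on ray RM]
2. ∠RQZ = 112°  [△ZRQ]
3. ∠MQZ = 68°  [linear pair at Q on RM]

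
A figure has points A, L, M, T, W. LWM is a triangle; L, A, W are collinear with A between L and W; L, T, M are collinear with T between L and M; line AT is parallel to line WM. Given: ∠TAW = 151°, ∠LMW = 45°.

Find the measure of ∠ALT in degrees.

1. ∠LAT = 29°  [linear pair at A on LW]
2. ∠ATL = 45°  [AT∥WM, corresponding at T]
3. ∠ALT = 106°  [△LAT]

∠ALT = 106°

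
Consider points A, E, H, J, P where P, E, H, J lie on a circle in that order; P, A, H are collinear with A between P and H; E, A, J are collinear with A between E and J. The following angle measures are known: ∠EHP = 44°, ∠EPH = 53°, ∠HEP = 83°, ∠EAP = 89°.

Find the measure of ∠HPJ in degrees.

∠HPJ = 45°

1. ∠EJH = 53°  [same arc EH]
2. ∠HJP = 97°  [cyclic PEHJ, opposite ∠E+∠J]
3. ∠HAJ = 89°  [vertical angles at A]
4. ∠JHP = 38°  [△HAJ]
5. ∠HPJ = 45°  [△PHJ]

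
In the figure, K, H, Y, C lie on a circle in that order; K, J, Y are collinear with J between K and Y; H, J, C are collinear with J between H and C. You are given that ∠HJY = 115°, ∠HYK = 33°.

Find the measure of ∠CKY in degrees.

1. ∠CJK = 115°  [vertical angles at J]
2. ∠HCK = 33°  [same arc KH]
3. ∠CKY = 32°  [△KJC]

∠CKY = 32°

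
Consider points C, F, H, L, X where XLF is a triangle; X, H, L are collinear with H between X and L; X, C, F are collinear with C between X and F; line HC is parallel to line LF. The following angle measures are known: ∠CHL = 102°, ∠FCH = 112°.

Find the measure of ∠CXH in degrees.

1. ∠CHX = 78°  [linear pair at H on XL]
2. ∠HCX = 68°  [linear pair at C on XF]
3. ∠CXH = 34°  [△XHC]

∠CXH = 34°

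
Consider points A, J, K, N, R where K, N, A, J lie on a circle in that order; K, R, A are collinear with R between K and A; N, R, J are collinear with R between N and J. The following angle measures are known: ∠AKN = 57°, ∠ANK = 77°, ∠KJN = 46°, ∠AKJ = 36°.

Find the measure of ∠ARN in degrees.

∠ARN = 98°

1. ∠KAN = 46°  [△KNA]
2. ∠ANJ = 36°  [same arc AJ]
3. ∠ARN = 98°  [△NRA]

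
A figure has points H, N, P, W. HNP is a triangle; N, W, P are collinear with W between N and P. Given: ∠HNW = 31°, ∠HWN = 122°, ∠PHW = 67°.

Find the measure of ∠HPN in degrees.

∠HPN = 55°

1. ∠HWP = 58°  [linear pair at W on NP]
2. ∠HPW = 55°  [△HWP]
3. ∠HPN = 55°  [W on ray PN]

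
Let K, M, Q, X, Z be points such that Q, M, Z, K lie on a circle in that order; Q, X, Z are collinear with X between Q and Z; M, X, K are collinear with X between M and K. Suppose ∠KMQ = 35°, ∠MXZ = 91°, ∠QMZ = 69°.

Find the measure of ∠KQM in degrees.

1. ∠KZQ = 35°  [same arc QK]
2. ∠KXQ = 91°  [vertical angles at X]
3. ∠QKZ = 111°  [cyclic QMZK, opposite ∠M+∠K]
4. ∠KQZ = 34°  [△QZK]
5. ∠MKQ = 55°  [△QXK]
6. ∠KQM = 90°  [△QMK]

∠KQM = 90°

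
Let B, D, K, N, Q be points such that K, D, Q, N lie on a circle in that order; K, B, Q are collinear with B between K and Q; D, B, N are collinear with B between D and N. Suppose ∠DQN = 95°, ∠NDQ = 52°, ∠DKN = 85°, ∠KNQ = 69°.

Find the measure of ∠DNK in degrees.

∠DNK = 36°

1. ∠DNQ = 33°  [△DQN]
2. ∠KDQ = 111°  [cyclic KDQN, opposite ∠D+∠N]
3. ∠DKQ = 33°  [same arc DQ]
4. ∠DQK = 36°  [△KDQ]
5. ∠DNK = 36°  [same arc KD]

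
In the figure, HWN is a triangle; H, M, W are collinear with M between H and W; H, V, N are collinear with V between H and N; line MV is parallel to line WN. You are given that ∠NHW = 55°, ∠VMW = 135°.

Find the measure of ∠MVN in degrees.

∠MVN = 100°

1. ∠MHV = 55°  [M on HW, V on HN]
2. ∠HMV = 45°  [linear pair at M on HW]
3. ∠HVM = 80°  [△HMV]
4. ∠MVN = 100°  [linear pair at V on HN]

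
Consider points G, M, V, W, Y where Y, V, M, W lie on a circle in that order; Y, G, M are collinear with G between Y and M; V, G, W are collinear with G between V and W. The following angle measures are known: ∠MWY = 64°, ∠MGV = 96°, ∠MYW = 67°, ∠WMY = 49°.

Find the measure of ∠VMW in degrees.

1. ∠WGY = 96°  [vertical angles at G]
2. ∠VWY = 17°  [△YGW]
3. ∠WVY = 49°  [same arc YW]
4. ∠VYW = 114°  [△YVW]
5. ∠VMW = 66°  [cyclic YVMW, opposite ∠Y+∠M]

∠VMW = 66°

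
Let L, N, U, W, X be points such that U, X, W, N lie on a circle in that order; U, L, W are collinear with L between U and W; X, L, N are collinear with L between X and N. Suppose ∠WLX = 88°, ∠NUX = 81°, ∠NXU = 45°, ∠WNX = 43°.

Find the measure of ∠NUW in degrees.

1. ∠NLU = 88°  [vertical angles at L]
2. ∠UNX = 54°  [△UXN]
3. ∠NUW = 38°  [△ULN]

∠NUW = 38°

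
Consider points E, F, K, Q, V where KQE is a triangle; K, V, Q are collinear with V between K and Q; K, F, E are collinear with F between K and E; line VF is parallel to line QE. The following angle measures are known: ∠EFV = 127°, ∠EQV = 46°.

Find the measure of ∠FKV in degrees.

1. ∠KFV = 53°  [linear pair at F on KE]
2. ∠EQK = 46°  [V on ray QK]
3. ∠KEQ = 53°  [VF∥QE, corresponding at F]
4. ∠EKQ = 81°  [△KQE]
5. ∠FKV = 81°  [V on KQ, F on KE]

∠FKV = 81°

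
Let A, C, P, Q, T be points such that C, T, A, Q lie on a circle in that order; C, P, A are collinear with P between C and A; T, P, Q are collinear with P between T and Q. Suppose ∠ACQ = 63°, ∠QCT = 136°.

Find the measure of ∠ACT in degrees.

∠ACT = 73°

1. ∠ATQ = 63°  [same arc AQ]
2. ∠QAT = 44°  [cyclic CTAQ, opposite ∠C+∠A]
3. ∠AQT = 73°  [△TAQ]
4. ∠ACT = 73°  [same arc TA]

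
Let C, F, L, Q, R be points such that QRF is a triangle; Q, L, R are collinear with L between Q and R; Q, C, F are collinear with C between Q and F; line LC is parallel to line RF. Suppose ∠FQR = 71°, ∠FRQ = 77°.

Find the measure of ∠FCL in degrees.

∠FCL = 148°

1. ∠QFR = 32°  [△QRF]
2. ∠LCQ = 32°  [LC∥RF, corresponding at C]
3. ∠FCL = 148°  [linear pair at C on QF]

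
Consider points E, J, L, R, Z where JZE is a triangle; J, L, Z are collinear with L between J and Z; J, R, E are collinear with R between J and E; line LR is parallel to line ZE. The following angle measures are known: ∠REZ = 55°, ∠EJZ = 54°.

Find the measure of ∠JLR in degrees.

∠JLR = 71°

1. ∠JEZ = 55°  [R on ray EJ]
2. ∠EZJ = 71°  [△JZE]
3. ∠JLR = 71°  [LR∥ZE, corresponding at L]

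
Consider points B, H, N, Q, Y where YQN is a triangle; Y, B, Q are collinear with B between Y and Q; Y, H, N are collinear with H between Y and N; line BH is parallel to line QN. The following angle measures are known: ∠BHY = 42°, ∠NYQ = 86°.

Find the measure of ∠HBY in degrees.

1. ∠QNY = 42°  [BH∥QN, corresponding at H]
2. ∠NQY = 52°  [△YQN]
3. ∠HBY = 52°  [BH∥QN, corresponding at B]

∠HBY = 52°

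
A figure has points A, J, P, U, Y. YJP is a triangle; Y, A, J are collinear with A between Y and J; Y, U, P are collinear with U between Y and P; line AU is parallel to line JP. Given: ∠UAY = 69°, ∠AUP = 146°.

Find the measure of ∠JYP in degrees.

1. ∠AUY = 34°  [linear pair at U on YP]
2. ∠AYU = 77°  [△YAU]
3. ∠JYP = 77°  [A on YJ, U on YP]

∠JYP = 77°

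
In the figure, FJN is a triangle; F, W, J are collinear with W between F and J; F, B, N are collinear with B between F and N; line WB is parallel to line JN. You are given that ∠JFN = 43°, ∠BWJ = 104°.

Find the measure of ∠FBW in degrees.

1. ∠BFW = 43°  [W on FJ, B on FN]
2. ∠BWF = 76°  [linear pair at W on FJ]
3. ∠FBW = 61°  [△FWB]

∠FBW = 61°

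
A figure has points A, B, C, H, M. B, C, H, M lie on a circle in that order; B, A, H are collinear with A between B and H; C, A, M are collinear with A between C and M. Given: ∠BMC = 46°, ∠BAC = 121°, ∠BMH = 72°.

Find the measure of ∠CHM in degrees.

1. ∠BHC = 46°  [same arc BC]
2. ∠CAH = 59°  [linear pair at A on BH]
3. ∠BCH = 108°  [cyclic BCHM, opposite ∠C+∠M]
4. ∠CBH = 26°  [△BCH]
5. ∠HCM = 75°  [△CAH]
6. ∠CMH = 26°  [same arc CH]
7. ∠CHM = 79°  [△CHM]

∠CHM = 79°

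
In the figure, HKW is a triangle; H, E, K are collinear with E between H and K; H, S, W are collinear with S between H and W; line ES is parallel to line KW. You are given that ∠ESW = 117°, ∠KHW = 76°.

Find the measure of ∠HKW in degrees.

∠HKW = 41°

1. ∠ESH = 63°  [linear pair at S on HW]
2. ∠EHS = 76°  [E on HK, S on HW]
3. ∠HES = 41°  [△HES]
4. ∠HKW = 41°  [ES∥KW, corresponding at E]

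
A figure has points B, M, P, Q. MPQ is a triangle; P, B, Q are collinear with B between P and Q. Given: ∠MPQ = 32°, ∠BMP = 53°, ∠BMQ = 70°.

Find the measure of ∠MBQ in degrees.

∠MBQ = 85°

1. ∠BPM = 32°  [B on ray PQ]
2. ∠MBP = 95°  [△MPB]
3. ∠MBQ = 85°  [linear pair at B on PQ]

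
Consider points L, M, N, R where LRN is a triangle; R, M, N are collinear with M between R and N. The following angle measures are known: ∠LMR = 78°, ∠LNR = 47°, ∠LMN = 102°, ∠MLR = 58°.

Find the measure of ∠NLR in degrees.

1. ∠LRM = 44°  [△LRM]
2. ∠LRN = 44°  [M on ray RN]
3. ∠NLR = 89°  [△LRN]

∠NLR = 89°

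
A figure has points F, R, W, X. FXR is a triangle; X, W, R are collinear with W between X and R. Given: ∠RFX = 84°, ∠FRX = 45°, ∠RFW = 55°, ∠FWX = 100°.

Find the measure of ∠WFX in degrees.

1. ∠FXR = 51°  [△FXR]
2. ∠FXW = 51°  [W on ray XR]
3. ∠WFX = 29°  [△FXW]

∠WFX = 29°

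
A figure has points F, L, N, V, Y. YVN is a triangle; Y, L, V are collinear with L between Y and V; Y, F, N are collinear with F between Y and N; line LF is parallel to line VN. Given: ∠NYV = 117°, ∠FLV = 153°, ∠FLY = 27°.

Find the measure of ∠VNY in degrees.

∠VNY = 36°

1. ∠FYL = 117°  [L on YV, F on YN]
2. ∠LFY = 36°  [△YLF]
3. ∠VNY = 36°  [LF∥VN, corresponding at F]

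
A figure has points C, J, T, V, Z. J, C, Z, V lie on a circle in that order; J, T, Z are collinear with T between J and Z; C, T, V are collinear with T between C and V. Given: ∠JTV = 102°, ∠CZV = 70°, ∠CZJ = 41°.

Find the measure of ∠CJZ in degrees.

∠CJZ = 73°

1. ∠CTZ = 102°  [vertical angles at T]
2. ∠CJV = 110°  [cyclic JCZV, opposite ∠J+∠Z]
3. ∠CVJ = 41°  [same arc JC]
4. ∠CTJ = 78°  [linear pair at T on JZ]
5. ∠JCV = 29°  [△JCV]
6. ∠CJZ = 73°  [△JTC]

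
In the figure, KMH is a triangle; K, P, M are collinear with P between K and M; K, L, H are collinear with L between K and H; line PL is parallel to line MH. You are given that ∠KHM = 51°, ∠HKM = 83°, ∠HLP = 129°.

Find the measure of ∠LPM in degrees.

∠LPM = 134°

1. ∠HMK = 46°  [△KMH]
2. ∠KPL = 46°  [PL∥MH, corresponding at P]
3. ∠LPM = 134°  [linear pair at P on KM]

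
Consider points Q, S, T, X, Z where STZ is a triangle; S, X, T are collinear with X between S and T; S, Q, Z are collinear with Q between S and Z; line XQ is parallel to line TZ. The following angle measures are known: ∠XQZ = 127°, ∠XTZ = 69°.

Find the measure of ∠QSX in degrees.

1. ∠SQX = 53°  [linear pair at Q on SZ]
2. ∠STZ = 69°  [X on ray TS]
3. ∠SZT = 53°  [XQ∥TZ, corresponding at Q]
4. ∠TSZ = 58°  [△STZ]
5. ∠QSX = 58°  [X on ST, Q on SZ]

∠QSX = 58°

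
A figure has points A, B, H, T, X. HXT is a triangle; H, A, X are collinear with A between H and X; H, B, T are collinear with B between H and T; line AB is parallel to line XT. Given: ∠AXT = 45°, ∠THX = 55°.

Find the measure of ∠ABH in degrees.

1. ∠HXT = 45°  [A on ray XH]
2. ∠HTX = 80°  [△HXT]
3. ∠ABH = 80°  [AB∥XT, corresponding at B]

∠ABH = 80°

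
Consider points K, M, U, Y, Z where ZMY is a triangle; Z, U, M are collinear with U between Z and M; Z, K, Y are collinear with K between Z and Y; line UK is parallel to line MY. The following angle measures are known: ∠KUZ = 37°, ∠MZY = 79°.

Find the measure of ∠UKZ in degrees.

1. ∠YMZ = 37°  [UK∥MY, corresponding at U]
2. ∠MYZ = 64°  [△ZMY]
3. ∠UKZ = 64°  [UK∥MY, corresponding at K]

∠UKZ = 64°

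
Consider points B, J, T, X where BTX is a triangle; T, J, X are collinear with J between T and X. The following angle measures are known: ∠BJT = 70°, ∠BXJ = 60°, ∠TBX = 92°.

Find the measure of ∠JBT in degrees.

∠JBT = 82°

1. ∠BXT = 60°  [J on ray XT]
2. ∠BTX = 28°  [△BTX]
3. ∠BTJ = 28°  [J on ray TX]
4. ∠JBT = 82°  [△BTJ]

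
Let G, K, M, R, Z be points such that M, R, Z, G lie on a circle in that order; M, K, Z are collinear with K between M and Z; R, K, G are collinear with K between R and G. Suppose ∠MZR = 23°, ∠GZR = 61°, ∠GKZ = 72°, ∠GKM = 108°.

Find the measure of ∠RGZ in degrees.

∠RGZ = 70°

1. ∠MGR = 23°  [same arc MR]
2. ∠GMR = 119°  [cyclic MRZG, opposite ∠M+∠Z]
3. ∠MKR = 72°  [vertical angles at K]
4. ∠GRM = 38°  [△MRG]
5. ∠RMZ = 70°  [△MKR]
6. ∠RGZ = 70°  [same arc RZ]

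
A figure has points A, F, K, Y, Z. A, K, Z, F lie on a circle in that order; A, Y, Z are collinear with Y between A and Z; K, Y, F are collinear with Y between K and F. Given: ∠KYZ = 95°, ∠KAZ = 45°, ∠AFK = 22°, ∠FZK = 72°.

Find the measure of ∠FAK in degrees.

∠FAK = 108°

1. ∠AYK = 85°  [linear pair at Y on AZ]
2. ∠AKF = 50°  [△AYK]
3. ∠FAK = 108°  [△AKF]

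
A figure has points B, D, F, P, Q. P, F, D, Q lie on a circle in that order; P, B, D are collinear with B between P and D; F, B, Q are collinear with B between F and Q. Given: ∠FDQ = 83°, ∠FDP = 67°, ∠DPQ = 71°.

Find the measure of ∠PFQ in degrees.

1. ∠FPQ = 97°  [cyclic PFDQ, opposite ∠P+∠D]
2. ∠FQP = 67°  [same arc PF]
3. ∠PFQ = 16°  [△PFQ]

∠PFQ = 16°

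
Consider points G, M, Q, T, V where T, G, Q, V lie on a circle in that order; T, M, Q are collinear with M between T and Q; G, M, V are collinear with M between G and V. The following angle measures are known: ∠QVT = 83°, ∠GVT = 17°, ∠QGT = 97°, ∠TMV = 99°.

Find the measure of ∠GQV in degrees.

1. ∠GQT = 17°  [same arc TG]
2. ∠GTQ = 66°  [△TGQ]
3. ∠GMQ = 99°  [vertical angles at M]
4. ∠QGV = 64°  [△GMQ]
5. ∠GVQ = 66°  [same arc GQ]
6. ∠GQV = 50°  [△GQV]

∠GQV = 50°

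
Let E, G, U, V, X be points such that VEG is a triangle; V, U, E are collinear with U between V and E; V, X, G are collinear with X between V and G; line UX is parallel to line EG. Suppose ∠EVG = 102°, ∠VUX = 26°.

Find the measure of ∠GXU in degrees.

1. ∠UVX = 102°  [U on VE, X on VG]
2. ∠UXV = 52°  [△VUX]
3. ∠GXU = 128°  [linear pair at X on VG]

∠GXU = 128°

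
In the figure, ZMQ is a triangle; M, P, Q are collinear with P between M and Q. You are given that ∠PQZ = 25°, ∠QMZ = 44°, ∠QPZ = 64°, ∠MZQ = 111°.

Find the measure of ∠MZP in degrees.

1. ∠PMZ = 44°  [P on ray MQ]
2. ∠MPZ = 116°  [linear pair at P on MQ]
3. ∠MZP = 20°  [△ZMP]

∠MZP = 20°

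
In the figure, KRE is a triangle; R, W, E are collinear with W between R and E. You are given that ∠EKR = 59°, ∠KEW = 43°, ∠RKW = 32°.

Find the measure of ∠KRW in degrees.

∠KRW = 78°

1. ∠KER = 43°  [W on ray ER]
2. ∠ERK = 78°  [△KRE]
3. ∠KRW = 78°  [W on ray RE]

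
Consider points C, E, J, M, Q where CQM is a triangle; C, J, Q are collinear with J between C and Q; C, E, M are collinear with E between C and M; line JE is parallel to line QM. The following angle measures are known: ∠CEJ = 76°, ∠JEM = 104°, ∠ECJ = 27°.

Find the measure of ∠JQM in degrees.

∠JQM = 77°

1. ∠CJE = 77°  [△CJE]
2. ∠EJQ = 103°  [linear pair at J on CQ]
3. ∠JQM = 77°  [JE∥QM, co-interior at Q–J]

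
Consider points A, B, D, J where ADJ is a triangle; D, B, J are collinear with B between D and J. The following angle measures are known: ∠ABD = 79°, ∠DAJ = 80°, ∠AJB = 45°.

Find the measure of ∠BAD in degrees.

∠BAD = 46°

1. ∠AJD = 45°  [B on ray JD]
2. ∠ADJ = 55°  [△ADJ]
3. ∠ADB = 55°  [B on ray DJ]
4. ∠BAD = 46°  [△ADB]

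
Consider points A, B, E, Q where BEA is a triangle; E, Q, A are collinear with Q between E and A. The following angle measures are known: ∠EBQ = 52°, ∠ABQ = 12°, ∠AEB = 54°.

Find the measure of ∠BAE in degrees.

∠BAE = 62°

1. ∠BEQ = 54°  [Q on ray EA]
2. ∠BQE = 74°  [△BEQ]
3. ∠AQB = 106°  [linear pair at Q on EA]
4. ∠BAQ = 62°  [△BQA]
5. ∠BAE = 62°  [Q on ray AE]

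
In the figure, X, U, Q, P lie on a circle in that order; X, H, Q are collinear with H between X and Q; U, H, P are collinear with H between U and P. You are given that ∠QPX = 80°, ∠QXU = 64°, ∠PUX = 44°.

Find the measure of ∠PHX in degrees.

1. ∠QPU = 64°  [same arc UQ]
2. ∠PQX = 44°  [same arc XP]
3. ∠PHQ = 72°  [△QHP]
4. ∠PHX = 108°  [linear pair at H on XQ]

∠PHX = 108°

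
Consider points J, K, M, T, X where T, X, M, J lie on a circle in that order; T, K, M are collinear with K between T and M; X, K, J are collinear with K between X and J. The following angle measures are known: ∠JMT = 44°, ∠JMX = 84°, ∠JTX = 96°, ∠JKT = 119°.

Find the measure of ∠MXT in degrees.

∠MXT = 65°

1. ∠JXT = 44°  [same arc TJ]
2. ∠TJX = 40°  [△TXJ]
3. ∠JTM = 21°  [△TKJ]
4. ∠MJT = 115°  [△TMJ]
5. ∠MXT = 65°  [cyclic TXMJ, opposite ∠X+∠J]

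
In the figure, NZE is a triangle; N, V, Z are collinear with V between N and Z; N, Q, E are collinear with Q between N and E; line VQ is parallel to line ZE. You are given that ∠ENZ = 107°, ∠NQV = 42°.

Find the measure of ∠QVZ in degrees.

1. ∠QNV = 107°  [V on NZ, Q on NE]
2. ∠NVQ = 31°  [△NVQ]
3. ∠QVZ = 149°  [linear pair at V on NZ]

∠QVZ = 149°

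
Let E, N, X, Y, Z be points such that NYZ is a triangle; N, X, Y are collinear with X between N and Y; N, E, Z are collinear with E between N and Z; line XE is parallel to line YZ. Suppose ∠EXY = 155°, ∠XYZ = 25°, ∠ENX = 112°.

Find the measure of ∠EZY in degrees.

1. ∠NYZ = 25°  [X on ray YN]
2. ∠YNZ = 112°  [X on NY, E on NZ]
3. ∠NZY = 43°  [△NYZ]
4. ∠EZY = 43°  [E on ray ZN]

∠EZY = 43°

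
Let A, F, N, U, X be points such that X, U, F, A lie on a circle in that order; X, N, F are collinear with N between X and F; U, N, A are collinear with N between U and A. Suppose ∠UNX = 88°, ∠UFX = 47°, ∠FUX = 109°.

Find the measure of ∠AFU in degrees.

∠AFU = 115°

1. ∠FNU = 92°  [linear pair at N on XF]
2. ∠FXU = 24°  [△XUF]
3. ∠AUF = 41°  [△UNF]
4. ∠FAU = 24°  [same arc UF]
5. ∠AFU = 115°  [△UFA]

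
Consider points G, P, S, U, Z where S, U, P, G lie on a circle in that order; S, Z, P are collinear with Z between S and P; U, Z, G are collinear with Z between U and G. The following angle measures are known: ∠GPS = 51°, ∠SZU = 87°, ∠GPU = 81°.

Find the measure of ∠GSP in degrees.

∠GSP = 57°

1. ∠GUS = 51°  [same arc SG]
2. ∠GZP = 87°  [vertical angles at Z]
3. ∠GSU = 99°  [cyclic SUPG, opposite ∠S+∠P]
4. ∠SGU = 30°  [△SUG]
5. ∠GZS = 93°  [linear pair at Z on SP]
6. ∠GSP = 57°  [△SZG]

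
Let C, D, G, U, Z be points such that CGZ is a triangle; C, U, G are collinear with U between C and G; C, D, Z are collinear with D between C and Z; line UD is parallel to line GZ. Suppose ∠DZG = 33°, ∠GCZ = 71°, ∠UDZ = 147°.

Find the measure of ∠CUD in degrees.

∠CUD = 76°

1. ∠CZG = 33°  [D on ray ZC]
2. ∠CGZ = 76°  [△CGZ]
3. ∠CUD = 76°  [UD∥GZ, corresponding at U]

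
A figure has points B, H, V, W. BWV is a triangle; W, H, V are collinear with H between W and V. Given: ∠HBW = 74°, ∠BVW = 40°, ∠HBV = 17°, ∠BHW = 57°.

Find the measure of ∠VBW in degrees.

∠VBW = 91°

1. ∠BWH = 49°  [△BWH]
2. ∠BWV = 49°  [H on ray WV]
3. ∠VBW = 91°  [△BWV]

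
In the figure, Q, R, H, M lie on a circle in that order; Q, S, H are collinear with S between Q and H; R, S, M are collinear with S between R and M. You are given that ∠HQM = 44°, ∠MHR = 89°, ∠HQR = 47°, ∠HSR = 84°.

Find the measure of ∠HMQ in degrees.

1. ∠HRM = 44°  [same arc HM]
2. ∠QHR = 52°  [△RSH]
3. ∠HRQ = 81°  [△QRH]
4. ∠HMQ = 99°  [cyclic QRHM, opposite ∠R+∠M]

∠HMQ = 99°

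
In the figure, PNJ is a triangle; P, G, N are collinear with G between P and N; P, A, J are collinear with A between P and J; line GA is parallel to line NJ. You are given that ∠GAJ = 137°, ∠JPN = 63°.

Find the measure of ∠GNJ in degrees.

1. ∠GAP = 43°  [linear pair at A on PJ]
2. ∠APG = 63°  [G on PN, A on PJ]
3. ∠AGP = 74°  [△PGA]
4. ∠AGN = 106°  [linear pair at G on PN]
5. ∠GNJ = 74°  [GA∥NJ, co-interior at N–G]

∠GNJ = 74°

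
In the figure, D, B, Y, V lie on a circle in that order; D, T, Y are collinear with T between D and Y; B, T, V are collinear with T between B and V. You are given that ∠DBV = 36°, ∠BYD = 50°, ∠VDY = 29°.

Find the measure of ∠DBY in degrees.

1. ∠DYV = 36°  [same arc DV]
2. ∠DVY = 115°  [△DYV]
3. ∠DBY = 65°  [cyclic DBYV, opposite ∠B+∠V]

∠DBY = 65°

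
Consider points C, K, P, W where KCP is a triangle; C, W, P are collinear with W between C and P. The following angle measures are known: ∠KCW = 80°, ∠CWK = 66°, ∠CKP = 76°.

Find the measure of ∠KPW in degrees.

1. ∠KCP = 80°  [W on ray CP]
2. ∠CPK = 24°  [△KCP]
3. ∠KPW = 24°  [W on ray PC]

∠KPW = 24°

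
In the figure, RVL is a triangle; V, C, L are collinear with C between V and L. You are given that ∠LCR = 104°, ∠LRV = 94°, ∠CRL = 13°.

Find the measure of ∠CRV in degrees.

∠CRV = 81°

1. ∠CLR = 63°  [△RCL]
2. ∠RCV = 76°  [linear pair at C on VL]
3. ∠RLV = 63°  [C on ray LV]
4. ∠LVR = 23°  [△RVL]
5. ∠CVR = 23°  [C on ray VL]
6. ∠CRV = 81°  [△RVC]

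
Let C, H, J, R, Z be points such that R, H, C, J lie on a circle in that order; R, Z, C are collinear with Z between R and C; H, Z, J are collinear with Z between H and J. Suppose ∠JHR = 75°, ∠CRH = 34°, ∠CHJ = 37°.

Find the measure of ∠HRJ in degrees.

1. ∠CJH = 34°  [same arc HC]
2. ∠HCJ = 109°  [△HCJ]
3. ∠HRJ = 71°  [cyclic RHCJ, opposite ∠R+∠C]

∠HRJ = 71°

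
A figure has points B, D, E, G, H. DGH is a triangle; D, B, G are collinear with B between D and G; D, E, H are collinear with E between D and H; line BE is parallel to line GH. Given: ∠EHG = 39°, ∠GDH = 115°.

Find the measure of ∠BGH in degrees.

∠BGH = 26°

1. ∠DHG = 39°  [E on ray HD]
2. ∠DGH = 26°  [△DGH]
3. ∠BGH = 26°  [B on ray GD]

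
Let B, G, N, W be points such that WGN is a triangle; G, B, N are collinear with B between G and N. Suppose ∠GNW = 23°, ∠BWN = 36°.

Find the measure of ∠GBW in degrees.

∠GBW = 59°

1. ∠BNW = 23°  [B on ray NG]
2. ∠NBW = 121°  [△WBN]
3. ∠GBW = 59°  [linear pair at B on GN]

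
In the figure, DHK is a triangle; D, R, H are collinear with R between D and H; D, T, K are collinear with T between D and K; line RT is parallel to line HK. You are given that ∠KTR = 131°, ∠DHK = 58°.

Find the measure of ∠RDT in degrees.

1. ∠DTR = 49°  [linear pair at T on DK]
2. ∠DRT = 58°  [RT∥HK, corresponding at R]
3. ∠RDT = 73°  [△DRT]

∠RDT = 73°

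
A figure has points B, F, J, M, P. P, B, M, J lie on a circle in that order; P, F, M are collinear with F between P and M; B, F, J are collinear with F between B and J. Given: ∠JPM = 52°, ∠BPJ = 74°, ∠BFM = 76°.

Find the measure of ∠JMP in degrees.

∠JMP = 54°

1. ∠JBM = 52°  [same arc MJ]
2. ∠BMJ = 106°  [cyclic PBMJ, opposite ∠P+∠M]
3. ∠JFP = 76°  [vertical angles at F]
4. ∠BJM = 22°  [△BMJ]
5. ∠JFM = 104°  [linear pair at F on PM]
6. ∠JMP = 54°  [△MFJ]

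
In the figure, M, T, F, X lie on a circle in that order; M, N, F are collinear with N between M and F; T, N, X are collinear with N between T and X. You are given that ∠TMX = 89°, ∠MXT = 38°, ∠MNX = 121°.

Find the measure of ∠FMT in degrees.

1. ∠MTX = 53°  [△MTX]
2. ∠FNT = 121°  [vertical angles at N]
3. ∠MNT = 59°  [linear pair at N on MF]
4. ∠FMT = 68°  [△MNT]

∠FMT = 68°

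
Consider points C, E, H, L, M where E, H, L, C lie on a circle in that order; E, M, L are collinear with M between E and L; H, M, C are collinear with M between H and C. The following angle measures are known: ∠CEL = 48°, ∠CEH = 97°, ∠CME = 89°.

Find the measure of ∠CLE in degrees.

∠CLE = 40°

1. ∠ECH = 43°  [△EMC]
2. ∠CHE = 40°  [△EHC]
3. ∠CLE = 40°  [same arc EC]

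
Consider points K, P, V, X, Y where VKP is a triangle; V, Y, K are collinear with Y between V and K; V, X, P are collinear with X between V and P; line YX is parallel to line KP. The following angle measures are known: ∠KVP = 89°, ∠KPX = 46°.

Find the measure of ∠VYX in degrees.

1. ∠KPV = 46°  [X on ray PV]
2. ∠PKV = 45°  [△VKP]
3. ∠VYX = 45°  [YX∥KP, corresponding at Y]

∠VYX = 45°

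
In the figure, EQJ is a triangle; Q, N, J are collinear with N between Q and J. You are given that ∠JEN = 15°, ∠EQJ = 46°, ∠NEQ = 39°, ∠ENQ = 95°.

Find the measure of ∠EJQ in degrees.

∠EJQ = 80°

1. ∠ENJ = 85°  [linear pair at N on QJ]
2. ∠EJN = 80°  [△ENJ]
3. ∠EJQ = 80°  [N on ray JQ]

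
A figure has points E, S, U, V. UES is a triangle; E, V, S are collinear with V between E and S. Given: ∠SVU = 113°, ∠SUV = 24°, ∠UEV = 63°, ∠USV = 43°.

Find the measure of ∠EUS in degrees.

∠EUS = 74°

1. ∠SEU = 63°  [V on ray ES]
2. ∠ESU = 43°  [V on ray SE]
3. ∠EUS = 74°  [△UES]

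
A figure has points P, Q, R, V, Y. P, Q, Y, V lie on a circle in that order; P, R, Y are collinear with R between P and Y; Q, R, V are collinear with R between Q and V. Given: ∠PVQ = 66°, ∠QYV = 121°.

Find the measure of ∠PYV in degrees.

1. ∠QPV = 59°  [cyclic PQYV, opposite ∠P+∠Y]
2. ∠PQV = 55°  [△PQV]
3. ∠PYV = 55°  [same arc PV]

∠PYV = 55°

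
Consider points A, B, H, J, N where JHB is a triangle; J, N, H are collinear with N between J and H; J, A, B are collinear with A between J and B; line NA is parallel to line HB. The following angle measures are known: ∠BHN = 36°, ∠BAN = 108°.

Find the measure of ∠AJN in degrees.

1. ∠BHJ = 36°  [N on ray HJ]
2. ∠JAN = 72°  [linear pair at A on JB]
3. ∠ANJ = 36°  [NA∥HB, corresponding at N]
4. ∠AJN = 72°  [△JNA]

∠AJN = 72°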